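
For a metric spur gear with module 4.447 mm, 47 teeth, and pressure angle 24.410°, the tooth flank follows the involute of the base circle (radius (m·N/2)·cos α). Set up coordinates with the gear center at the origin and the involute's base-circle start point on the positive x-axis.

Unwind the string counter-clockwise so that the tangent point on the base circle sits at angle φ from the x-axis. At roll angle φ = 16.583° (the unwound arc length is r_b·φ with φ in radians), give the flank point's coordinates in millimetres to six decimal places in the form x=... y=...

pitch radius r_p = m·N/2 = 4.447·47/2 = 104.504500
base radius r_b = r_p·cos α = 104.504500·cos 24.410° = 95.163004
roll angle φ = 16.583° = 0.28942795 rad
x = r_b·(cos φ + φ·sin φ) = 95.163004·(0.95840730 + 0.28942795·0.28540401) = 99.065753
y = r_b·(sin φ − φ·cos φ) = 95.163004·(0.28540401 − 0.28942795·0.95840730) = 0.762651

x=99.065753 y=0.762651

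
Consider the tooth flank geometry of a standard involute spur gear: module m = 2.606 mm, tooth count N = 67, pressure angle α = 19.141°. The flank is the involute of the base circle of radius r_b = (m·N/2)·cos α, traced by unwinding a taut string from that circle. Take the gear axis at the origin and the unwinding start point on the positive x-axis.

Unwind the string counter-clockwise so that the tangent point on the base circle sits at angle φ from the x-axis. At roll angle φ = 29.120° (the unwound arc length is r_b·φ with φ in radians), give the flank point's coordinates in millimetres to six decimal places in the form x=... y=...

pitch radius r_p = m·N/2 = 2.606·67/2 = 87.301000
base radius r_b = r_p·cos α = 87.301000·cos 19.141° = 82.474522
roll angle φ = 29.120° = 0.50823988 rad
x = r_b·(cos φ + φ·sin φ) = 82.474522·(0.87360241 + 0.50823988·0.48664035) = 92.448367
y = r_b·(sin φ − φ·cos φ) = 82.474522·(0.48664035 − 0.50823988·0.87360241) = 3.516777

x=92.448367 y=3.516777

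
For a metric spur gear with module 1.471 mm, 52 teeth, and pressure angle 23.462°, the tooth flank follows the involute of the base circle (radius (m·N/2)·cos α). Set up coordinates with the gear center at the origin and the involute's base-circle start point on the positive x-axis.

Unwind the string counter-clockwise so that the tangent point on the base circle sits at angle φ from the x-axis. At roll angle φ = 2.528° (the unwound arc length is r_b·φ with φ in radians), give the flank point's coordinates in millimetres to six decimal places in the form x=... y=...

pitch radius r_p = m·N/2 = 1.471·52/2 = 38.246000
base radius r_b = r_p·cos α = 38.246000·cos 23.462° = 35.083986
roll angle φ = 2.528° = 0.04412192 rad
x = r_b·(cos φ + φ·sin φ) = 35.083986·(0.99902679 + 0.04412192·0.04410761) = 35.118120
y = r_b·(sin φ − φ·cos φ) = 35.083986·(0.04410761 − 0.04412192·0.99902679) = 0.001004

x=35.118120 y=0.001004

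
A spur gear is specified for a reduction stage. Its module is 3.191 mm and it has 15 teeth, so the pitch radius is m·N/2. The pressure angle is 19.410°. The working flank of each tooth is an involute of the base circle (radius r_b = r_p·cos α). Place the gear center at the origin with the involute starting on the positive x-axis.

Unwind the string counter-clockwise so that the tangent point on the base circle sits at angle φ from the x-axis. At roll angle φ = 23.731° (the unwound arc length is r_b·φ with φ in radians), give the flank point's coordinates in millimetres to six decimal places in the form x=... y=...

x=24.426162 y=0.525492

pitch radius r_p = m·N/2 = 3.191·15/2 = 23.932500
base radius r_b = r_p·cos α = 23.932500·cos 19.410° = 22.572288
roll angle φ = 23.731° = 0.41418408 rad
x = r_b·(cos φ + φ·sin φ) = 22.572288·(0.91544498 + 0.41418408·0.40244314) = 24.426162
y = r_b·(sin φ − φ·cos φ) = 22.572288·(0.40244314 − 0.41418408·0.91544498) = 0.525492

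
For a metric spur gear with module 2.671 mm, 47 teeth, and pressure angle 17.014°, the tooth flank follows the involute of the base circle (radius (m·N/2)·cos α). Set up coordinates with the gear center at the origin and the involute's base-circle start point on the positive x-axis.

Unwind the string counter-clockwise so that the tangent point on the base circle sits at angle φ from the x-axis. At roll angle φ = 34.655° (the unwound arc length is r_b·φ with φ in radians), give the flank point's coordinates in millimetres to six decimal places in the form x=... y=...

x=70.016408 y=4.267192

pitch radius r_p = m·N/2 = 2.671·47/2 = 62.768500
base radius r_b = r_p·cos α = 62.768500·cos 17.014° = 60.021329
roll angle φ = 34.655° = 0.60484385 rad
x = r_b·(cos φ + φ·sin φ) = 60.021329·(0.82259090 + 0.60484385·0.56863364) = 70.016408
y = r_b·(sin φ − φ·cos φ) = 60.021329·(0.56863364 − 0.60484385·0.82259090) = 4.267192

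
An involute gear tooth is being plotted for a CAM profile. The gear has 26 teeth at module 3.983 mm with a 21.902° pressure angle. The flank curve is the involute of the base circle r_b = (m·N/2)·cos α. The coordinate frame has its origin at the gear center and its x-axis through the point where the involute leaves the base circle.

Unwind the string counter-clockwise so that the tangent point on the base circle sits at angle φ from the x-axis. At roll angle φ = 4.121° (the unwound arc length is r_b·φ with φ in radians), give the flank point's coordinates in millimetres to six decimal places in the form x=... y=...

x=48.165864 y=0.005955

pitch radius r_p = m·N/2 = 3.983·26/2 = 51.779000
base radius r_b = r_p·cos α = 51.779000·cos 21.902° = 48.041759
roll angle φ = 4.121° = 0.07192502 rad
x = r_b·(cos φ + φ·sin φ) = 48.041759·(0.99741451 + 0.07192502·0.07186302) = 48.165864
y = r_b·(sin φ − φ·cos φ) = 48.041759·(0.07186302 − 0.07192502·0.99741451) = 0.005955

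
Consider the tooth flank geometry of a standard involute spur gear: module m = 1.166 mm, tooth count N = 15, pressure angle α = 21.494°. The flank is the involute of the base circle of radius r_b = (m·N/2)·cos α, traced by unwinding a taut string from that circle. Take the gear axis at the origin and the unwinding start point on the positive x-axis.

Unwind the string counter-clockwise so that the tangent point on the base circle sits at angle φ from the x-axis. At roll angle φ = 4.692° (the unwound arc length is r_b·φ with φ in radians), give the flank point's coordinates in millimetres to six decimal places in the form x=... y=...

x=8.164075 y=0.001489

pitch radius r_p = m·N/2 = 1.166·15/2 = 8.745000
base radius r_b = r_p·cos α = 8.745000·cos 21.494° = 8.136837
roll angle φ = 4.692° = 0.08189085 rad
x = r_b·(cos φ + φ·sin φ) = 8.136837·(0.99664882 + 0.08189085·0.08179935) = 8.164075
y = r_b·(sin φ − φ·cos φ) = 8.136837·(0.08179935 − 0.08189085·0.99664882) = 0.001489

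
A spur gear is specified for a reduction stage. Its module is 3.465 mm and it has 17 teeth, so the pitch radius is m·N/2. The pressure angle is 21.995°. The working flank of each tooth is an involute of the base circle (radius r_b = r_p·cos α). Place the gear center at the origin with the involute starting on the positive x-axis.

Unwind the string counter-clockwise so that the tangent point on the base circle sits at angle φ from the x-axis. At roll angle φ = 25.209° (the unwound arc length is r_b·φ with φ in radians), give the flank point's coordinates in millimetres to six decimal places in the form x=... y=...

pitch radius r_p = m·N/2 = 3.465·17/2 = 29.452500
base radius r_b = r_p·cos α = 29.452500·cos 21.995° = 27.308845
roll angle φ = 25.209° = 0.43998005 rad
x = r_b·(cos φ + φ·sin φ) = 27.308845·(0.90476016 + 0.43998005·0.42592142) = 29.825549
y = r_b·(sin φ − φ·cos φ) = 27.308845·(0.42592142 − 0.43998005·0.90476016) = 0.760415

x=29.825549 y=0.760415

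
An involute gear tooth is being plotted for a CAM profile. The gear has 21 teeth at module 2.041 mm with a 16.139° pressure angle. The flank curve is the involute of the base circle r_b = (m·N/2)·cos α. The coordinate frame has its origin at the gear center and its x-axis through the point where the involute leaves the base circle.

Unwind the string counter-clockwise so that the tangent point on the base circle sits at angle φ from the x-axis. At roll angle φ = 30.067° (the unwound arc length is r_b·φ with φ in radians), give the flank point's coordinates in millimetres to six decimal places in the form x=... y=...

pitch radius r_p = m·N/2 = 2.041·21/2 = 21.430500
base radius r_b = r_p·cos α = 21.430500·cos 16.139° = 20.585928
roll angle φ = 30.067° = 0.52476815 rad
x = r_b·(cos φ + φ·sin φ) = 20.585928·(0.86544013 + 0.52476815·0.50101236) = 23.228244
y = r_b·(sin φ − φ·cos φ) = 20.585928·(0.50101236 − 0.52476815·0.86544013) = 0.964594

x=23.228244 y=0.964594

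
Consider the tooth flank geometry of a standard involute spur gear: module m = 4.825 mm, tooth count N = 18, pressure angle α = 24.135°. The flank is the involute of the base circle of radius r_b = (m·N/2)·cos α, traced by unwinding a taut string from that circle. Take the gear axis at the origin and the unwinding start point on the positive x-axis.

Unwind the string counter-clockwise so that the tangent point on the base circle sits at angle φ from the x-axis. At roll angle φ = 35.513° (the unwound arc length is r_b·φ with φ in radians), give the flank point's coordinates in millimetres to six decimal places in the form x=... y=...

x=46.525570 y=3.026277

pitch radius r_p = m·N/2 = 4.825·18/2 = 43.425000
base radius r_b = r_p·cos α = 43.425000·cos 24.135° = 39.628985
roll angle φ = 35.513° = 0.61981878 rad
x = r_b·(cos φ + φ·sin φ) = 39.628985·(0.81398374 + 0.61981878·0.58088766) = 46.525570
y = r_b·(sin φ − φ·cos φ) = 39.628985·(0.58088766 − 0.61981878·0.81398374) = 3.026277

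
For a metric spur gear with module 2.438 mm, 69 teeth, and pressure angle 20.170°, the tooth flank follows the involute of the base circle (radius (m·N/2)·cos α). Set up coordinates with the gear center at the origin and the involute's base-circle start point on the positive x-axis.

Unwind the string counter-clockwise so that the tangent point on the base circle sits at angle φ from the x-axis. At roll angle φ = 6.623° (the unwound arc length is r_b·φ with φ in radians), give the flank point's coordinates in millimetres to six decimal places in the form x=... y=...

x=79.478497 y=0.040594

pitch radius r_p = m·N/2 = 2.438·69/2 = 84.111000
base radius r_b = r_p·cos α = 84.111000·cos 20.170° = 78.952783
roll angle φ = 6.623° = 0.11559316 rad
x = r_b·(cos φ + φ·sin φ) = 78.952783·(0.99332655 + 0.11559316·0.11533591) = 79.478497
y = r_b·(sin φ − φ·cos φ) = 78.952783·(0.11533591 − 0.11559316·0.99332655) = 0.040594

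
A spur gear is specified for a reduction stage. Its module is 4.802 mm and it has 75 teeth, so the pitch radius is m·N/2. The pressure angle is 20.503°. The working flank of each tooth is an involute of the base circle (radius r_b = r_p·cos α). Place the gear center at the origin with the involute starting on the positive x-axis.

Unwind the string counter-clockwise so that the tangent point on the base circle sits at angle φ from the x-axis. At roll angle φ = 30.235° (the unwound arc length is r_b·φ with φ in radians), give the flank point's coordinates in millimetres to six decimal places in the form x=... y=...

pitch radius r_p = m·N/2 = 4.802·75/2 = 180.075000
base radius r_b = r_p·cos α = 180.075000·cos 20.503° = 168.667942
roll angle φ = 30.235° = 0.52770030 rad
x = r_b·(cos φ + φ·sin φ) = 168.667942·(0.86396736 + 0.52770030·0.50354781) = 190.542436
y = r_b·(sin φ − φ·cos φ) = 168.667942·(0.50354781 − 0.52770030·0.86396736) = 8.033987

x=190.542436 y=8.033987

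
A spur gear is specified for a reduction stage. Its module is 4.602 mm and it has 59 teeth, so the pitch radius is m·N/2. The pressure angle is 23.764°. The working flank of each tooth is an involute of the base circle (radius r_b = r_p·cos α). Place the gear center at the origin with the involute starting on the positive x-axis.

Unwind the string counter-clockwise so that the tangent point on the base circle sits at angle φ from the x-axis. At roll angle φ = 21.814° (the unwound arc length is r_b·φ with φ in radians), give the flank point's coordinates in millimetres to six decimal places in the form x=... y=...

x=132.929751 y=2.252679

pitch radius r_p = m·N/2 = 4.602·59/2 = 135.759000
base radius r_b = r_p·cos α = 135.759000·cos 23.764° = 124.248407
roll angle φ = 21.814° = 0.38072612 rad
x = r_b·(cos φ + φ·sin φ) = 124.248407·(0.92839506 + 0.38072612·0.37159470) = 132.929751
y = r_b·(sin φ − φ·cos φ) = 124.248407·(0.37159470 − 0.38072612·0.92839506) = 2.252679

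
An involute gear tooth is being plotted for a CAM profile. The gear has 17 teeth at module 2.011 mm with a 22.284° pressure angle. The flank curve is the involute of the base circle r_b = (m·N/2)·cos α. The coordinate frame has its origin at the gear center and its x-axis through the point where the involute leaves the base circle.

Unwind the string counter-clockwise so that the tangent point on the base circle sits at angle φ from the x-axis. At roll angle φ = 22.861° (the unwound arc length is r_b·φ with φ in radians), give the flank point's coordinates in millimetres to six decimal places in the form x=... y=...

pitch radius r_p = m·N/2 = 2.011·17/2 = 17.093500
base radius r_b = r_p·cos α = 17.093500·cos 22.284° = 15.816883
roll angle φ = 22.861° = 0.39899972 rad
x = r_b·(cos φ + φ·sin φ) = 15.816883·(0.92145006 + 0.39899972·0.38849683) = 17.026245
y = r_b·(sin φ − φ·cos φ) = 15.816883·(0.38849683 − 0.39899972·0.92145006) = 0.329600

x=17.026245 y=0.329600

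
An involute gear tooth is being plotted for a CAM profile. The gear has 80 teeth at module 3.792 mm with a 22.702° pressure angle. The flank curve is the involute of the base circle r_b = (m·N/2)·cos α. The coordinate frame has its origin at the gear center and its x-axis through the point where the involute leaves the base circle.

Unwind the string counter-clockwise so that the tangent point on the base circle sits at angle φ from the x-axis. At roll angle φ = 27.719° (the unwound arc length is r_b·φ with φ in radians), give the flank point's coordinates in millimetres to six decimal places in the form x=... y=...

pitch radius r_p = m·N/2 = 3.792·80/2 = 151.680000
base radius r_b = r_p·cos α = 151.680000·cos 22.702° = 139.928534
roll angle φ = 27.719° = 0.48378782 rad
x = r_b·(cos φ + φ·sin φ) = 139.928534·(0.88523943 + 0.48378782·0.46513563) = 155.357947
y = r_b·(sin φ − φ·cos φ) = 139.928534·(0.46513563 − 0.48378782·0.88523943) = 5.158826

x=155.357947 y=5.158826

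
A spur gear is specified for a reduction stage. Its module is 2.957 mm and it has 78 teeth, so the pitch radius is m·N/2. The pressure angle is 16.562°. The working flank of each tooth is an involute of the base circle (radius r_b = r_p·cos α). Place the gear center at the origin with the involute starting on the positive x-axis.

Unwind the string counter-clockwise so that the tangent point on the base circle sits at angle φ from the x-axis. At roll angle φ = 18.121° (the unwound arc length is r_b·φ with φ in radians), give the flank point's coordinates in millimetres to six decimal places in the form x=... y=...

x=115.929417 y=1.154039

pitch radius r_p = m·N/2 = 2.957·78/2 = 115.323000
base radius r_b = r_p·cos α = 115.323000·cos 16.562° = 110.538461
roll angle φ = 18.121° = 0.31627111 rad
x = r_b·(cos φ + φ·sin φ) = 110.538461·(0.95040180 + 0.31627111·0.31102479) = 115.929417
y = r_b·(sin φ − φ·cos φ) = 110.538461·(0.31102479 − 0.31627111·0.95040180) = 1.154039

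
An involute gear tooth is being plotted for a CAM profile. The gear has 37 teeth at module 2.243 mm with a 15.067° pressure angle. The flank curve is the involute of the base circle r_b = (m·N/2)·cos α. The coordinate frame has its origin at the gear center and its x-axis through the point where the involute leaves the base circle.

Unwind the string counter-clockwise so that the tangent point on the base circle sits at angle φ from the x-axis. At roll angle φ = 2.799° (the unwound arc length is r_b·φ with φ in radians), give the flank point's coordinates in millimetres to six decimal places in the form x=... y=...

pitch radius r_p = m·N/2 = 2.243·37/2 = 41.495500
base radius r_b = r_p·cos α = 41.495500·cos 15.067° = 40.068989
roll angle φ = 2.799° = 0.04885177 rad
x = r_b·(cos φ + φ·sin φ) = 40.068989·(0.99880699 + 0.04885177·0.04883234) = 40.116773
y = r_b·(sin φ − φ·cos φ) = 40.068989·(0.04883234 − 0.04885177·0.99880699) = 0.001557

x=40.116773 y=0.001557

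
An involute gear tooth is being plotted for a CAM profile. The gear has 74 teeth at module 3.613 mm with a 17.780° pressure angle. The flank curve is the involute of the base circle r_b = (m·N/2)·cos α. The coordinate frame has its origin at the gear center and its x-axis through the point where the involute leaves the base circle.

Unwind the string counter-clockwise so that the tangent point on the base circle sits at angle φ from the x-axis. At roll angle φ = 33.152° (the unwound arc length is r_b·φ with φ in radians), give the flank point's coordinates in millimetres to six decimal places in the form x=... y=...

x=146.854040 y=7.947752

pitch radius r_p = m·N/2 = 3.613·74/2 = 133.681000
base radius r_b = r_p·cos α = 133.681000·cos 17.780° = 127.295866
roll angle φ = 33.152° = 0.57861155 rad
x = r_b·(cos φ + φ·sin φ) = 127.295866·(0.83722275 + 0.57861155·0.54686203) = 146.854040
y = r_b·(sin φ − φ·cos φ) = 127.295866·(0.54686203 − 0.57861155·0.83722275) = 7.947752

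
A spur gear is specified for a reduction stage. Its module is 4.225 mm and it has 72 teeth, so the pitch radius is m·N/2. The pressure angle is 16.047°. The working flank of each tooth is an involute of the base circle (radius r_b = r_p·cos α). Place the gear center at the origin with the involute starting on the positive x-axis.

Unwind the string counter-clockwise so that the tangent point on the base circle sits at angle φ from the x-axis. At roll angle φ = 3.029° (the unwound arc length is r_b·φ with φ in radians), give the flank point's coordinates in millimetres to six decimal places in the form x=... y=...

pitch radius r_p = m·N/2 = 4.225·72/2 = 152.100000
base radius r_b = r_p·cos α = 152.100000·cos 16.047° = 146.173464
roll angle φ = 3.029° = 0.05286602 rad
x = r_b·(cos φ + φ·sin φ) = 146.173464·(0.99860292 + 0.05286602·0.05284140) = 146.377585
y = r_b·(sin φ − φ·cos φ) = 146.173464·(0.05284140 − 0.05286602·0.99860292) = 0.007197

x=146.377585 y=0.007197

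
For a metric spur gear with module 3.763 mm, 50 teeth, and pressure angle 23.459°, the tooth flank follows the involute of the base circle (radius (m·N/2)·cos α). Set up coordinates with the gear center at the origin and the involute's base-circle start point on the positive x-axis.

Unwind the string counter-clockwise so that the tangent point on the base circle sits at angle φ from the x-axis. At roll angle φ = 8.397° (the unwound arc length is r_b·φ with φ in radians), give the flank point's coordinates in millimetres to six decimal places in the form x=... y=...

x=87.221064 y=0.090356

pitch radius r_p = m·N/2 = 3.763·50/2 = 94.075000
base radius r_b = r_p·cos α = 94.075000·cos 23.459° = 86.299248
roll angle φ = 8.397° = 0.14655530 rad
x = r_b·(cos φ + φ·sin φ) = 86.299248·(0.98927998 + 0.14655530·0.14603123) = 87.221064
y = r_b·(sin φ − φ·cos φ) = 86.299248·(0.14603123 − 0.14655530·0.98927998) = 0.090356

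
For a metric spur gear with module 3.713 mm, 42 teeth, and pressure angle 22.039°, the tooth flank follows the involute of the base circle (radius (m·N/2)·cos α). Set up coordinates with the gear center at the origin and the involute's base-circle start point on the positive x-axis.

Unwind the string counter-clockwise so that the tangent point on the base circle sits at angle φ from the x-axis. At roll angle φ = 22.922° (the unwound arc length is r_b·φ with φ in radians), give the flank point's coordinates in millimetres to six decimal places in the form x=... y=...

pitch radius r_p = m·N/2 = 3.713·42/2 = 77.973000
base radius r_b = r_p·cos α = 77.973000·cos 22.039° = 72.275408
roll angle φ = 22.922° = 0.40006437 rad
x = r_b·(cos φ + φ·sin φ) = 72.275408·(0.92103592 + 0.40006437·0.38947763) = 77.829921
y = r_b·(sin φ − φ·cos φ) = 72.275408·(0.38947763 − 0.40006437·0.92103592) = 1.518071

x=77.829921 y=1.518071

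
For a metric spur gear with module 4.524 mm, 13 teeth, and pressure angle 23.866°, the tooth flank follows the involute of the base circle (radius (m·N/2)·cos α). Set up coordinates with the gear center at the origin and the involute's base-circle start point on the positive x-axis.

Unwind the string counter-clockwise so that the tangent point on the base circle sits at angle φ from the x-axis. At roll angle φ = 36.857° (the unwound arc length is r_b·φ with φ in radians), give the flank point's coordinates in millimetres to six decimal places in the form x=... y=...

pitch radius r_p = m·N/2 = 4.524·13/2 = 29.406000
base radius r_b = r_p·cos α = 29.406000·cos 23.866° = 26.891617
roll angle φ = 36.857° = 0.64327600 rad
x = r_b·(cos φ + φ·sin φ) = 26.891617·(0.80013504 + 0.64327600·0.59981990) = 31.893048
y = r_b·(sin φ − φ·cos φ) = 26.891617·(0.59981990 − 0.64327600·0.80013504) = 2.288805

x=31.893048 y=2.288805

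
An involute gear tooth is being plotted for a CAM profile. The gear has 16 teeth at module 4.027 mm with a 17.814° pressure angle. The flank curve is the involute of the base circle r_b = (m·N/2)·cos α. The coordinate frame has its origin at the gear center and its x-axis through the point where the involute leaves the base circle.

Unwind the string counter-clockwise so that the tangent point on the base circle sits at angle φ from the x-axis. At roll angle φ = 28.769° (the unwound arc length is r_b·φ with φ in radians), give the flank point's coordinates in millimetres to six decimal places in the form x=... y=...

x=34.297496 y=1.261913

pitch radius r_p = m·N/2 = 4.027·16/2 = 32.216000
base radius r_b = r_p·cos α = 32.216000·cos 17.814° = 30.671393
roll angle φ = 28.769° = 0.50211377 rad
x = r_b·(cos φ + φ·sin φ) = 30.671393·(0.87656721 + 0.50211377·0.48127948) = 34.297496
y = r_b·(sin φ − φ·cos φ) = 30.671393·(0.48127948 − 0.50211377·0.87656721) = 1.261913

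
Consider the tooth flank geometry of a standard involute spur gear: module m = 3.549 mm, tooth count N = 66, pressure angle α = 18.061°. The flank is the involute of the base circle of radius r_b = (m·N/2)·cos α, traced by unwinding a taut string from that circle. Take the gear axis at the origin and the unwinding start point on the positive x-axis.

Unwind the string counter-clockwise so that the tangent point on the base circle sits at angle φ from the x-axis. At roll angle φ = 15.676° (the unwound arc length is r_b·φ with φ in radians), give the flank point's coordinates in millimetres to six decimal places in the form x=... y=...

x=115.436082 y=0.754463

pitch radius r_p = m·N/2 = 3.549·66/2 = 117.117000
base radius r_b = r_p·cos α = 117.117000·cos 18.061° = 111.346292
roll angle φ = 15.676° = 0.27359781 rad
x = r_b·(cos φ + φ·sin φ) = 111.346292·(0.96280501 + 0.27359781·0.27019717) = 115.436082
y = r_b·(sin φ − φ·cos φ) = 111.346292·(0.27019717 − 0.27359781·0.96280501) = 0.754463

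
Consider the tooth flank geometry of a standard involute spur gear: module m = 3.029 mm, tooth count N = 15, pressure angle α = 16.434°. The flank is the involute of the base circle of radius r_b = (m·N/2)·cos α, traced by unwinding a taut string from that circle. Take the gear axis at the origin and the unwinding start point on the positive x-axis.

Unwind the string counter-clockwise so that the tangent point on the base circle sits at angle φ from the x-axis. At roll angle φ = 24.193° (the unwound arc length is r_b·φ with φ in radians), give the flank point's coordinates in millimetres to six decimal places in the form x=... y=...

pitch radius r_p = m·N/2 = 3.029·15/2 = 22.717500
base radius r_b = r_p·cos α = 22.717500·cos 16.434° = 21.789405
roll angle φ = 24.193° = 0.42224751 rad
x = r_b·(cos φ + φ·sin φ) = 21.789405·(0.91217019 + 0.42224751·0.40981159) = 23.646126
y = r_b·(sin φ − φ·cos φ) = 21.789405·(0.40981159 − 0.42224751·0.91217019) = 0.537109

x=23.646126 y=0.537109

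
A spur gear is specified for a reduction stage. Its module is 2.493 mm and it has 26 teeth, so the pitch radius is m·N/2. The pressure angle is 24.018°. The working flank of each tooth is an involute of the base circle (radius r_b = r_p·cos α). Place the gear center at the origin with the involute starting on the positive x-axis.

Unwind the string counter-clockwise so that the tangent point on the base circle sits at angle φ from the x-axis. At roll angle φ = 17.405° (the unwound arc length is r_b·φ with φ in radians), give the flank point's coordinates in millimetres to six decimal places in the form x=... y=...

pitch radius r_p = m·N/2 = 2.493·26/2 = 32.409000
base radius r_b = r_p·cos α = 32.409000·cos 24.018° = 29.602952
roll angle φ = 17.405° = 0.30377456 rad
x = r_b·(cos φ + φ·sin φ) = 29.602952·(0.95421423 + 0.30377456·0.29912406) = 30.937468
y = r_b·(sin φ − φ·cos φ) = 29.602952·(0.29912406 − 0.30377456·0.95421423) = 0.274066

x=30.937468 y=0.274066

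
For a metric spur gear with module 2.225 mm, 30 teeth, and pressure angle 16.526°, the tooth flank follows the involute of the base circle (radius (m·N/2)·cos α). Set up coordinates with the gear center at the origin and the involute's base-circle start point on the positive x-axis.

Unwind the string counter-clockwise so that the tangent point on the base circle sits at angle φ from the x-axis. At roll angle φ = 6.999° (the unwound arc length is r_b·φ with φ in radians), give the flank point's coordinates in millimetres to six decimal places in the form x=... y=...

pitch radius r_p = m·N/2 = 2.225·30/2 = 33.375000
base radius r_b = r_p·cos α = 33.375000·cos 16.526° = 31.996304
roll angle φ = 6.999° = 0.12215559 rad
x = r_b·(cos φ + φ·sin φ) = 31.996304·(0.99254828 + 0.12215559·0.12185202) = 32.234138
y = r_b·(sin φ − φ·cos φ) = 31.996304·(0.12185202 − 0.12215559·0.99254828) = 0.019412

x=32.234138 y=0.019412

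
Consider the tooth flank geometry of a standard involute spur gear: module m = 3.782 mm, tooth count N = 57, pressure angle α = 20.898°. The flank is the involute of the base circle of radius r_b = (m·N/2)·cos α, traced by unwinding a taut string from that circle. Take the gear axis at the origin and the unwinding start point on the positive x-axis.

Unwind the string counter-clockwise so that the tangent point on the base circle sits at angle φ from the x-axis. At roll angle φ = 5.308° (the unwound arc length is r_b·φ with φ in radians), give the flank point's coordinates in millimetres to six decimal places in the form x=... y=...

pitch radius r_p = m·N/2 = 3.782·57/2 = 107.787000
base radius r_b = r_p·cos α = 107.787000·cos 20.898° = 100.696440
roll angle φ = 5.308° = 0.09264208 rad
x = r_b·(cos φ + φ·sin φ) = 100.696440·(0.99571179 + 0.09264208·0.09250962) = 101.127629
y = r_b·(sin φ − φ·cos φ) = 100.696440·(0.09250962 − 0.09264208·0.99571179) = 0.026665

x=101.127629 y=0.026665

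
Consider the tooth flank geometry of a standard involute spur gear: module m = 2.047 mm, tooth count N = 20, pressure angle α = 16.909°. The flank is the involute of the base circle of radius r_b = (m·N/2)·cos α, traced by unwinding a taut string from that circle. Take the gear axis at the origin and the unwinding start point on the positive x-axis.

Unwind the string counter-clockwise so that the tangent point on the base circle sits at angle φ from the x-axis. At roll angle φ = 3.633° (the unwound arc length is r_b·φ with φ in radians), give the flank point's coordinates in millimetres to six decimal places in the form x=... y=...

x=19.624371 y=0.001664

pitch radius r_p = m·N/2 = 2.047·20/2 = 20.470000
base radius r_b = r_p·cos α = 20.470000·cos 16.909° = 19.585039
roll angle φ = 3.633° = 0.06340781 rad
x = r_b·(cos φ + φ·sin φ) = 19.585039·(0.99799040 + 0.06340781·0.06336533) = 19.624371
y = r_b·(sin φ − φ·cos φ) = 19.585039·(0.06336533 − 0.06340781·0.99799040) = 0.001664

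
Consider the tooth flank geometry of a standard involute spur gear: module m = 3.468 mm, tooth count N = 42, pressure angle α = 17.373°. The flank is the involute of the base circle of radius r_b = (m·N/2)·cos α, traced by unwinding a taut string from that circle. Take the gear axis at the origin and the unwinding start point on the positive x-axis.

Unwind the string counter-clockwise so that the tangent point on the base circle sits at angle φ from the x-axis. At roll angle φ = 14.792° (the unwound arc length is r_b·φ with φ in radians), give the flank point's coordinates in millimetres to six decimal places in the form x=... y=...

pitch radius r_p = m·N/2 = 3.468·42/2 = 72.828000
base radius r_b = r_p·cos α = 72.828000·cos 17.373° = 69.505670
roll angle φ = 14.792° = 0.25816910 rad
x = r_b·(cos φ + φ·sin φ) = 69.505670·(0.96685905 + 0.25816910·0.25531076) = 71.783537
y = r_b·(sin φ − φ·cos φ) = 69.505670·(0.25531076 − 0.25816910·0.96685905) = 0.396018

x=71.783537 y=0.396018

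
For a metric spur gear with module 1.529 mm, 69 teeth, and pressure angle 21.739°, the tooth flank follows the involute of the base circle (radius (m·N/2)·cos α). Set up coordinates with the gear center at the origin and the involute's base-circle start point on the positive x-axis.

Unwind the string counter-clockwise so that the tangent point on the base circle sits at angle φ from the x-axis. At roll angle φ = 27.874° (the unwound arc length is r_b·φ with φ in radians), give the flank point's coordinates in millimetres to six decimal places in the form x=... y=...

x=54.458741 y=1.836460

pitch radius r_p = m·N/2 = 1.529·69/2 = 52.750500
base radius r_b = r_p·cos α = 52.750500·cos 21.739° = 48.998920
roll angle φ = 27.874° = 0.48649308 rad
x = r_b·(cos φ + φ·sin φ) = 48.998920·(0.88397788 + 0.48649308·0.46752873) = 54.458741
y = r_b·(sin φ − φ·cos φ) = 48.998920·(0.46752873 − 0.48649308·0.88397788) = 1.836460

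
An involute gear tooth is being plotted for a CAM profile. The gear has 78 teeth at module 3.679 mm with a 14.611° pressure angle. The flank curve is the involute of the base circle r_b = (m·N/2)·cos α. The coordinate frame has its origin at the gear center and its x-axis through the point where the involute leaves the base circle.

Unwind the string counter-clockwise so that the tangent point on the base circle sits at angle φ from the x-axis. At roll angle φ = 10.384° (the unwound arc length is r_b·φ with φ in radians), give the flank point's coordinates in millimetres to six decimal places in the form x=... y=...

pitch radius r_p = m·N/2 = 3.679·78/2 = 143.481000
base radius r_b = r_p·cos α = 143.481000·cos 14.611° = 138.840933
roll angle φ = 10.384° = 0.18123499 rad
x = r_b·(cos φ + φ·sin φ) = 138.840933·(0.98362184 + 0.18123499·0.18024447) = 141.102437
y = r_b·(sin φ − φ·cos φ) = 138.840933·(0.18024447 − 0.18123499·0.98362184) = 0.274597

x=141.102437 y=0.274597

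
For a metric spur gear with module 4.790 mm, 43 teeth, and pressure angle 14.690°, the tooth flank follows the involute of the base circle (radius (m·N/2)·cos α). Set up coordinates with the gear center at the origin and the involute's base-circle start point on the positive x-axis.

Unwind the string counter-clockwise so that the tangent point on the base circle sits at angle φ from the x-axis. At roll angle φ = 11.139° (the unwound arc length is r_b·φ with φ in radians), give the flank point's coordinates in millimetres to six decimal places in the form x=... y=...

x=101.483476 y=0.243079

pitch radius r_p = m·N/2 = 4.790·43/2 = 102.985000
base radius r_b = r_p·cos α = 102.985000·cos 14.690° = 99.618629
roll angle φ = 11.139° = 0.19441223 rad
x = r_b·(cos φ + φ·sin φ) = 99.618629·(0.98116139 + 0.19441223·0.19318987) = 101.483476
y = r_b·(sin φ − φ·cos φ) = 99.618629·(0.19318987 − 0.19441223·0.98116139) = 0.243079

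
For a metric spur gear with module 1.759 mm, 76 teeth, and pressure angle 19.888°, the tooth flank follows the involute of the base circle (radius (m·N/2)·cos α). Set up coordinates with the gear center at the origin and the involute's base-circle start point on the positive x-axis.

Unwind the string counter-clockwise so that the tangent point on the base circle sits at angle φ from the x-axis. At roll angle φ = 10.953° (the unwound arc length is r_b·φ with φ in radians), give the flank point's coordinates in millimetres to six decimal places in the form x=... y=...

x=63.993540 y=0.145836

pitch radius r_p = m·N/2 = 1.759·76/2 = 66.842000
base radius r_b = r_p·cos α = 66.842000·cos 19.888° = 62.855503
roll angle φ = 10.953° = 0.19116591 rad
x = r_b·(cos φ + φ·sin φ) = 62.855503·(0.98178337 + 0.19116591·0.19000370) = 63.993540
y = r_b·(sin φ − φ·cos φ) = 62.855503·(0.19000370 − 0.19116591·0.98178337) = 0.145836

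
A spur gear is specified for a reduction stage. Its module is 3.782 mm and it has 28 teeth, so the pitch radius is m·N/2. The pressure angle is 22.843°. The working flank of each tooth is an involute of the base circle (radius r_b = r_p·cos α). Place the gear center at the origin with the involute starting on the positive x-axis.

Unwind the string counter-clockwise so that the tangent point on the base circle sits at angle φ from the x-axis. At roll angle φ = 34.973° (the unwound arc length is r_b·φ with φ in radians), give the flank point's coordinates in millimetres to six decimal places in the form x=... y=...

x=57.056175 y=3.563037

pitch radius r_p = m·N/2 = 3.782·28/2 = 52.948000
base radius r_b = r_p·cos α = 52.948000·cos 22.843° = 48.795398
roll angle φ = 34.973° = 0.61039400 rad
x = r_b·(cos φ + φ·sin φ) = 48.795398·(0.81942224 + 0.61039400·0.57319036) = 57.056175
y = r_b·(sin φ − φ·cos φ) = 48.795398·(0.57319036 − 0.61039400·0.81942224) = 3.563037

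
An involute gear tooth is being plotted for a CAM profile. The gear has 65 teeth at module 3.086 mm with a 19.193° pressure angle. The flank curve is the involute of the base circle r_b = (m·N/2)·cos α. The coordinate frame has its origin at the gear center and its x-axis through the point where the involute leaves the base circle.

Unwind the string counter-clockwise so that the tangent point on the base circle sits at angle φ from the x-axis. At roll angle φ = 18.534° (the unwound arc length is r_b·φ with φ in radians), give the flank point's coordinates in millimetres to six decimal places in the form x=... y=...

pitch radius r_p = m·N/2 = 3.086·65/2 = 100.295000
base radius r_b = r_p·cos α = 100.295000·cos 19.193° = 94.720257
roll angle φ = 18.534° = 0.32347932 rad
x = r_b·(cos φ + φ·sin φ) = 94.720257·(0.94813520 + 0.32347932·0.31786735) = 99.547079
y = r_b·(sin φ − φ·cos φ) = 94.720257·(0.31786735 − 0.32347932·0.94813520) = 1.057572

x=99.547079 y=1.057572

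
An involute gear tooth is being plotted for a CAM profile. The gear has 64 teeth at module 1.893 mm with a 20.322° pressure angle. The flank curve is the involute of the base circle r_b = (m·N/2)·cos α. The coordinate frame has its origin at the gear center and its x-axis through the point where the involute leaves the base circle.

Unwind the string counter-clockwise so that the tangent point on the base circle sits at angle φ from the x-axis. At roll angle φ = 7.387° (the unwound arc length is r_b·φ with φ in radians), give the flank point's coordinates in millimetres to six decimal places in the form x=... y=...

pitch radius r_p = m·N/2 = 1.893·64/2 = 60.576000
base radius r_b = r_p·cos α = 60.576000·cos 20.322° = 56.805486
roll angle φ = 7.387° = 0.12892747 rad
x = r_b·(cos φ + φ·sin φ) = 56.805486·(0.99170036 + 0.12892747·0.12857059) = 57.275645
y = r_b·(sin φ − φ·cos φ) = 56.805486·(0.12857059 − 0.12892747·0.99170036) = 0.040512

x=57.275645 y=0.040512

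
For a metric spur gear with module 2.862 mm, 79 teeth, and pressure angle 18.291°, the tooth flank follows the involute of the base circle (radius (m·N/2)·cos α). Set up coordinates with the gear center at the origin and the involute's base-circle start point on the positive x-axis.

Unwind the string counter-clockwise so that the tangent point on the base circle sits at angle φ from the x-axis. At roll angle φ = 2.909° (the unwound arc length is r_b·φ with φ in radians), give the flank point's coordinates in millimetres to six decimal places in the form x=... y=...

pitch radius r_p = m·N/2 = 2.862·79/2 = 113.049000
base radius r_b = r_p·cos α = 113.049000·cos 18.291° = 107.337175
roll angle φ = 2.909° = 0.05077163 rad
x = r_b·(cos φ + φ·sin φ) = 107.337175·(0.99871140 + 0.05077163·0.05074982) = 107.475431
y = r_b·(sin φ − φ·cos φ) = 107.337175·(0.05074982 − 0.05077163·0.99871140) = 0.004681

x=107.475431 y=0.004681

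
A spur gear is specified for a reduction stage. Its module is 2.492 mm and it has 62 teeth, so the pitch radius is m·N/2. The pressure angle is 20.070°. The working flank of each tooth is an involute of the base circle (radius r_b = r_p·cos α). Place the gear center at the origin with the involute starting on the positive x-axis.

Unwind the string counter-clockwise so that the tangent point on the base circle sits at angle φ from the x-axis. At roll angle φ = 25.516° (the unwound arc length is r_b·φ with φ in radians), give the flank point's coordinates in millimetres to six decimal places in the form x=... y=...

x=79.403306 y=2.094175

pitch radius r_p = m·N/2 = 2.492·62/2 = 77.252000
base radius r_b = r_p·cos α = 77.252000·cos 20.070° = 72.560800
roll angle φ = 25.516° = 0.44533821 rad
x = r_b·(cos φ + φ·sin φ) = 72.560800·(0.90246503 + 0.44533821·0.43076313) = 79.403306
y = r_b·(sin φ − φ·cos φ) = 72.560800·(0.43076313 − 0.44533821·0.90246503) = 2.094175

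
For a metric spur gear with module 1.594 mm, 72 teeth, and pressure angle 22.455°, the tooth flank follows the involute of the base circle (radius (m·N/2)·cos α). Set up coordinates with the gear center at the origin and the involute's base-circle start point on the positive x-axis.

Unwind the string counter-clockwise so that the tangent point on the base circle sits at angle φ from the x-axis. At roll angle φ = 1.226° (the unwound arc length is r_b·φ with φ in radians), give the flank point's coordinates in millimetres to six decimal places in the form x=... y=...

pitch radius r_p = m·N/2 = 1.594·72/2 = 57.384000
base radius r_b = r_p·cos α = 57.384000·cos 22.455° = 53.033134
roll angle φ = 1.226° = 0.02139774 rad
x = r_b·(cos φ + φ·sin φ) = 53.033134·(0.99977108 + 0.02139774·0.02139610) = 53.045274
y = r_b·(sin φ − φ·cos φ) = 53.033134·(0.02139610 − 0.02139774·0.99977108) = 0.000173

x=53.045274 y=0.000173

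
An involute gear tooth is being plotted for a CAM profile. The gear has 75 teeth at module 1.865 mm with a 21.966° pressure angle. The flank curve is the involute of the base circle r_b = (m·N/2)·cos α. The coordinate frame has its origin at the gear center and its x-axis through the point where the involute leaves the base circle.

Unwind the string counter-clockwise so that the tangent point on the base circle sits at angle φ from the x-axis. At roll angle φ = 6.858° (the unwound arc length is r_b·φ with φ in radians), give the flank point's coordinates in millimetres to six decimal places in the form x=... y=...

x=65.323415 y=0.037022

pitch radius r_p = m·N/2 = 1.865·75/2 = 69.937500
base radius r_b = r_p·cos α = 69.937500·cos 21.966° = 64.860456
roll angle φ = 6.858° = 0.11969468 rad
x = r_b·(cos φ + φ·sin φ) = 64.860456·(0.99284514 + 0.11969468·0.11940908) = 65.323415
y = r_b·(sin φ − φ·cos φ) = 64.860456·(0.11940908 − 0.11969468·0.99284514) = 0.037022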